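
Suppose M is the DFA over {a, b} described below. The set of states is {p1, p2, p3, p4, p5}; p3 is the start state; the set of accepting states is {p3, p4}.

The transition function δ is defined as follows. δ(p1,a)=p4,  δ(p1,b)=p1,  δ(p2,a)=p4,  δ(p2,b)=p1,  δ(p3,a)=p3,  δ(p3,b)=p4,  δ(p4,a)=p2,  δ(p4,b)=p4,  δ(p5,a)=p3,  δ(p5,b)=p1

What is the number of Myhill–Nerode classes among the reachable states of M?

Reachable states from the start: {p1,p2,p3,p4}. Unreachable: {p5} — drop them.
P0 = {p3,p4} | {p1,p2}.
Refine {p3,p4} on symbol a: members go to different blocks, giving {p3} and {p4}.
Stable partition: {p3} | {p1,p2} | {p4} — 3 equivalence classes.

3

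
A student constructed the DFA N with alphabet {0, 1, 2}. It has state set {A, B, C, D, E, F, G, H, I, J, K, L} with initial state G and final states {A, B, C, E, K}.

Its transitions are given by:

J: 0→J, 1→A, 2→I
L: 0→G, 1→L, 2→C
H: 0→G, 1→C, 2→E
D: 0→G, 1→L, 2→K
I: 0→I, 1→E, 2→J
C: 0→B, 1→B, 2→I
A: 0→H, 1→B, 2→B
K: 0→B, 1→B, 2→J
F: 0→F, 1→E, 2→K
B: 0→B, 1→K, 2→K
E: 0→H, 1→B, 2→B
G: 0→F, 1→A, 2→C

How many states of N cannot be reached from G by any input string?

BFS from G reaches {A, B, C, E, F, G, H, I, J, K}; the 2 state(s) D, L are never visited.

2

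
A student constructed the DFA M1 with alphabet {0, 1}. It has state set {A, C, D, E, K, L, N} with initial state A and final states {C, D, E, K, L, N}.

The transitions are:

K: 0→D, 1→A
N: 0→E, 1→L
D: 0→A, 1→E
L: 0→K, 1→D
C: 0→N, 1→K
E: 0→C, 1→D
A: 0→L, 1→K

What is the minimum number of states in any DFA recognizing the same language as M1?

Every state is reachable, so we keep all 7.
Start with accepting vs non-accepting: {C,D,E,K,L,N} | {A}.
On input 0, block {C,D,E,K,L,N} splits into {C,E,K,L,N} and {D}.
Split {C,E,K,L,N} by δ(·,0) → {C,E,L,N} and {K}.
On input 0, block {C,E,L,N} splits into {C,E,N} and {L}.
Refine {C,E,N} on symbol 1: members go to different blocks, giving {E} and {C} and {N}.
Stable partition: {E} | {A} | {D} | {K} | {L} | {C} | {N} — 7 equivalence classes.

7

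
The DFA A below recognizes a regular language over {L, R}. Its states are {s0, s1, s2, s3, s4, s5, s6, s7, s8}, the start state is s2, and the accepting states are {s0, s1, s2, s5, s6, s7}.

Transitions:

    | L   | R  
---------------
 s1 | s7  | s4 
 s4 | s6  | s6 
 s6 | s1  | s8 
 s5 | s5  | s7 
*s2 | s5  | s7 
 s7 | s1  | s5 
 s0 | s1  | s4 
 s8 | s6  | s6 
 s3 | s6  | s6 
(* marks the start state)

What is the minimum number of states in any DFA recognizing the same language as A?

5

Reachable states from the start: {s1,s2,s4,s5,s6,s7,s8}. Unreachable: {s0,s3} — drop them.
Start with accepting vs non-accepting: {s1,s2,s5,s6,s7} | {s4,s8}.
Split {s1,s2,s5,s6,s7} by δ(·,R) → {s2,s5,s7} and {s1,s6}.
Split {s2,s5,s7} by δ(·,L) → {s2,s5} and {s7}.
Split {s1,s6} by δ(·,L) → {s1} and {s6}.
No further refinement is possible. Final partition (5 blocks): {s2,s5} | {s4,s8} | {s1} | {s7} | {s6}.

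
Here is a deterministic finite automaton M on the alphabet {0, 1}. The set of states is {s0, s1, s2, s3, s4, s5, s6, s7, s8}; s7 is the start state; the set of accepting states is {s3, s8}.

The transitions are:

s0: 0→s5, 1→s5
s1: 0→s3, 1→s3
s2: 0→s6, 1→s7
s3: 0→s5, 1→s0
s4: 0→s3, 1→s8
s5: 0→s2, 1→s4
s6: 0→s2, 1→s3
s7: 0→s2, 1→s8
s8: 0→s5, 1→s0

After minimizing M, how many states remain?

First remove the unreachable states {s1}; 8 states remain.
Start with accepting vs non-accepting: {s3,s8} | {s0,s2,s4,s5,s6,s7}.
Split {s0,s2,s4,s5,s6,s7} by δ(·,0) → {s0,s2,s5,s6,s7} and {s4}.
On input 1, block {s0,s2,s5,s6,s7} splits into {s0,s2} and {s6,s7} and {s5}.
On input 0, block {s0,s2} splits into {s0} and {s2}.
Stable partition: {s3,s8} | {s0} | {s4} | {s6,s7} | {s5} | {s2} — 6 equivalence classes.

6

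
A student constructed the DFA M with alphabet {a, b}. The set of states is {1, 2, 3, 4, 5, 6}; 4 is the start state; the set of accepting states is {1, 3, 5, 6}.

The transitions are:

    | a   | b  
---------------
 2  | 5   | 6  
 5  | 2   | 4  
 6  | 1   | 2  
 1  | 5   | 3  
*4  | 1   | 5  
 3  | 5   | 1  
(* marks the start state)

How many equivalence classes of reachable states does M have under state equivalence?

5

Every state is reachable, so we keep all 6.
Start with accepting vs non-accepting: {1,3,5,6} | {2,4}.
Refine {1,3,5,6} on symbol a: members go to different blocks, giving {1,3,6} and {5}.
Split {1,3,6} by δ(·,a) → {1,3} and {6}.
On input a, block {2,4} splits into {2} and {4}.
The partition is now stable with 5 blocks: {1,3} | {2} | {5} | {6} | {4}.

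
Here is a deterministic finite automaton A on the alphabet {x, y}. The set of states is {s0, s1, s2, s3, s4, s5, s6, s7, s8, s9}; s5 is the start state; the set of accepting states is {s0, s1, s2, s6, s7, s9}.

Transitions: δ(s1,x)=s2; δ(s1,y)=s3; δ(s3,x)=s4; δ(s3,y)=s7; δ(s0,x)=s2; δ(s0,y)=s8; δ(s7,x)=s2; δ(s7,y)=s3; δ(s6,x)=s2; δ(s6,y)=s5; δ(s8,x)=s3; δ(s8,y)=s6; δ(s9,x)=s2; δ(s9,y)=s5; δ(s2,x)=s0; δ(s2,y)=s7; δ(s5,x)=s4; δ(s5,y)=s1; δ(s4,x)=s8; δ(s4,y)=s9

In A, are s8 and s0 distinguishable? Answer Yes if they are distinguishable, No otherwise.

Every state is reachable, so we keep all 10.
Initial partition by acceptance: {s0,s1,s2,s6,s7,s9} | {s3,s4,s5,s8}.
On input y, block {s0,s1,s2,s6,s7,s9} splits into {s0,s1,s6,s7,s9} and {s2}.
The partition is now stable with 3 blocks: {s0,s1,s6,s7,s9} | {s3,s4,s5,s8} | {s2}.
s8 and s0 end up in different blocks, so they are distinguishable. For instance, the string 'ε' is accepted from only s0.

Yes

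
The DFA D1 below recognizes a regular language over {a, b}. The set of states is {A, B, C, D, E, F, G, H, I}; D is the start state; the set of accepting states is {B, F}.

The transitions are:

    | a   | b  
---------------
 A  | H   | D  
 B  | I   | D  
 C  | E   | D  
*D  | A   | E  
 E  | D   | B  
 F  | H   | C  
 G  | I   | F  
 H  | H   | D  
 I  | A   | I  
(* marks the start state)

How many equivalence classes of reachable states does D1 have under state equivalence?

First remove the unreachable states {C,F,G}; 6 states remain.
P0 = {B} | {A,D,E,H,I}.
Refine {A,D,E,H,I} on symbol b: members go to different blocks, giving {A,D,H,I} and {E}.
Refine {A,D,H,I} on symbol b: members go to different blocks, giving {A,H,I} and {D}.
Split {A,H,I} by δ(·,b) → {A,H} and {I}.
No further refinement is possible. Final partition (5 blocks): {B} | {A,H} | {E} | {D} | {I}.

5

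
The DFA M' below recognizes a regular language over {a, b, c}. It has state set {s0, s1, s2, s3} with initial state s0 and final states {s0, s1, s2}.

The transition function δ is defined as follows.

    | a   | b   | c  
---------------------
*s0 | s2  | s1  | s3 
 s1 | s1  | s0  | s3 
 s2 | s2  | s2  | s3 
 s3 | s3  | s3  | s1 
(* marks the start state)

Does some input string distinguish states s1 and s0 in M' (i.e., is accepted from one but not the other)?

All states are reachable from the start state.
Initial partition by acceptance: {s0,s1,s2} | {s3}.
No further refinement is possible. Final partition (2 blocks): {s0,s1,s2} | {s3}.
s1 and s0 lie in the same block of the stable partition, so they are equivalent — no string distinguishes them.

No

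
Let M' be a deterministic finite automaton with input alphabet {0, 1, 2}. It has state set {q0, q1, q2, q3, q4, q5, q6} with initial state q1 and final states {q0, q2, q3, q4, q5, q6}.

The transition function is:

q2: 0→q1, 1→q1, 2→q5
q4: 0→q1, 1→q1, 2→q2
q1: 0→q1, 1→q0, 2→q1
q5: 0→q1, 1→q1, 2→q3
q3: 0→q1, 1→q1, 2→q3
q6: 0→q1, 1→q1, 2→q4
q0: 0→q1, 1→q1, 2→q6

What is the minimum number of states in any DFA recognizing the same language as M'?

2

Start with accepting vs non-accepting: {q0,q2,q3,q4,q5,q6} | {q1}.
The partition is now stable with 2 blocks: {q0,q2,q3,q4,q5,q6} | {q1}.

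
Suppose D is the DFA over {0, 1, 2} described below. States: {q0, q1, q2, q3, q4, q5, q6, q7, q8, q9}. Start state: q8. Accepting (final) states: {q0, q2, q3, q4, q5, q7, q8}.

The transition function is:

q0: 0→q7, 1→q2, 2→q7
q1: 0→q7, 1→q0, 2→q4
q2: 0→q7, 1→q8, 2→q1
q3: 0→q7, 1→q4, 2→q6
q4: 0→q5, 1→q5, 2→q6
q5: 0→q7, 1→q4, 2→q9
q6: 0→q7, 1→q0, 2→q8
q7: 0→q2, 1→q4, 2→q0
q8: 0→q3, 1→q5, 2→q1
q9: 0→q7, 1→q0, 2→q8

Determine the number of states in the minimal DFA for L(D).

5

All states are reachable from the start state.
P0 = {q0,q2,q3,q4,q5,q7,q8} | {q1,q6,q9}.
On input 2, block {q0,q2,q3,q4,q5,q7,q8} splits into {q2,q3,q4,q5,q8} and {q0,q7}.
Refine {q2,q3,q4,q5,q8} on symbol 0: members go to different blocks, giving {q2,q3,q5} and {q4,q8}.
On input 0, block {q0,q7} splits into {q0} and {q7}.
The partition is now stable with 5 blocks: {q2,q3,q5} | {q1,q6,q9} | {q0} | {q4,q8} | {q7}.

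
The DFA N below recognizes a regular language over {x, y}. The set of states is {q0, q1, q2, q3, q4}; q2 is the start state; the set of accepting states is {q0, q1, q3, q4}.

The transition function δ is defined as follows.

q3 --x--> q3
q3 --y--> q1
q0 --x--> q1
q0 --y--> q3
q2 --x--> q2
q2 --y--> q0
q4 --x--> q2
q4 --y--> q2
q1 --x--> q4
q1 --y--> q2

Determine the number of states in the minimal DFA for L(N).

5

All states are reachable from the start state.
Initial partition by acceptance: {q0,q1,q3,q4} | {q2}.
Refine {q0,q1,q3,q4} on symbol x: members go to different blocks, giving {q0,q1,q3} and {q4}.
Refine {q0,q1,q3} on symbol x: members go to different blocks, giving {q0,q3} and {q1}.
On input x, block {q0,q3} splits into {q0} and {q3}.
No further refinement is possible. Final partition (5 blocks): {q0} | {q2} | {q4} | {q1} | {q3}.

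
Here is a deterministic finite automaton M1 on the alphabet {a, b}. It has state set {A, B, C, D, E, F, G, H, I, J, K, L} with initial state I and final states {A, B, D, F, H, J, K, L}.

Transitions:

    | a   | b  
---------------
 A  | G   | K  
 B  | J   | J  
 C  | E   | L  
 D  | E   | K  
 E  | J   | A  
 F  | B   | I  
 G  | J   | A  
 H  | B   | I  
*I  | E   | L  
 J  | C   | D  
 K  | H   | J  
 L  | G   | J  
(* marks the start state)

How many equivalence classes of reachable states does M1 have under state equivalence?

First remove the unreachable states {F}; 11 states remain.
Initial partition by acceptance: {A,B,D,H,J,K,L} | {C,E,G,I}.
Split {A,B,D,H,J,K,L} by δ(·,a) → {A,D,J,L} and {B,H,K}.
Refine {A,D,J,L} on symbol b: members go to different blocks, giving {A,D} and {J,L}.
On input a, block {C,E,G,I} splits into {C,I} and {E,G}.
Split {B,H,K} by δ(·,a) → {H,K} and {B}.
Split {H,K} by δ(·,a) → {H} and {K}.
Refine {J,L} on symbol a: members go to different blocks, giving {J} and {L}.
Stable partition: {A,D} | {C,I} | {H} | {J} | {E,G} | {B} | {K} | {L} — 8 equivalence classes.

8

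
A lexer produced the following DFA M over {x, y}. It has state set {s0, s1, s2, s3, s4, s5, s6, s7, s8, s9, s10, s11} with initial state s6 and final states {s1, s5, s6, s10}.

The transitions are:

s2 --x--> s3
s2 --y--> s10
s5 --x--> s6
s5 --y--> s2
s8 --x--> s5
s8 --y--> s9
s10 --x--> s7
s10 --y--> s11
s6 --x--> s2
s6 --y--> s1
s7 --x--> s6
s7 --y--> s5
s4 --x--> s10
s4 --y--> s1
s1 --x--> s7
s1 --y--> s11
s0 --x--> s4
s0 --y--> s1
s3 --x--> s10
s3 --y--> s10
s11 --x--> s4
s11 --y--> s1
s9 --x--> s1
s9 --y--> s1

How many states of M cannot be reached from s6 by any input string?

No path from s6 leads to s0, s8, s9; the other 9 states are all reachable.

3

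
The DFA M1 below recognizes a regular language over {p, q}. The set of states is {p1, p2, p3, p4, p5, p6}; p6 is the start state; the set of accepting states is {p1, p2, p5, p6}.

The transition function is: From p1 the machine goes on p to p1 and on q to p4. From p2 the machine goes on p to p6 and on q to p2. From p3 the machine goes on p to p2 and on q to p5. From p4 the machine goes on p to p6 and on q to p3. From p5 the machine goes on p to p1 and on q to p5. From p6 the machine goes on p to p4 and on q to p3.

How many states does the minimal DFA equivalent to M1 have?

6

P0 = {p1,p2,p5,p6} | {p3,p4}.
On input p, block {p1,p2,p5,p6} splits into {p1,p2,p5} and {p6}.
Split {p1,p2,p5} by δ(·,p) → {p1,p5} and {p2}.
On input q, block {p1,p5} splits into {p1} and {p5}.
Split {p3,p4} by δ(·,p) → {p3} and {p4}.
No further refinement is possible. Final partition (6 blocks): {p1} | {p3} | {p6} | {p2} | {p5} | {p4}.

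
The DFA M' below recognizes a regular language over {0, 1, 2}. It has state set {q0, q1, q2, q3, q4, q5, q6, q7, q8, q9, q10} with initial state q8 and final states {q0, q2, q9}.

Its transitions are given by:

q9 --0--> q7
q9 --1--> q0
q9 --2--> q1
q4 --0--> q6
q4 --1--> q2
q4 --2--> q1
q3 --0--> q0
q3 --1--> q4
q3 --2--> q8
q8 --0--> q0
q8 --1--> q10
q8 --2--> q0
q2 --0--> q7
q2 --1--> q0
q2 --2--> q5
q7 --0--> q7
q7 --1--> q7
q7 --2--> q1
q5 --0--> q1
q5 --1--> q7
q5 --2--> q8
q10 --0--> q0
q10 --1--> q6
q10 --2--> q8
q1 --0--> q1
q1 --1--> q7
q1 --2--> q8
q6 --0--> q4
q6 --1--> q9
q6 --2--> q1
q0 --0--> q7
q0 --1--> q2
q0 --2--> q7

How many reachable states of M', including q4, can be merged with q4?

2

States {q3} cannot be reached from the start state, so discard them.
Initial partition by acceptance: {q0,q2,q9} | {q1,q4,q5,q6,q7,q8,q10}.
Split {q1,q4,q5,q6,q7,q8,q10} by δ(·,0) → {q1,q4,q5,q6,q7} and {q8,q10}.
Split {q1,q4,q5,q6,q7} by δ(·,1) → {q1,q5,q7} and {q4,q6}.
On input 2, block {q1,q5,q7} splits into {q1,q5} and {q7}.
On input 2, block {q0,q2,q9} splits into {q2,q9} and {q0}.
On input 1, block {q8,q10} splits into {q8} and {q10}.
Stable partition: {q2,q9} | {q1,q5} | {q8} | {q4,q6} | {q7} | {q0} | {q10} — 7 equivalence classes.
The equivalence class containing q4 is {q4,q6}, of size 2.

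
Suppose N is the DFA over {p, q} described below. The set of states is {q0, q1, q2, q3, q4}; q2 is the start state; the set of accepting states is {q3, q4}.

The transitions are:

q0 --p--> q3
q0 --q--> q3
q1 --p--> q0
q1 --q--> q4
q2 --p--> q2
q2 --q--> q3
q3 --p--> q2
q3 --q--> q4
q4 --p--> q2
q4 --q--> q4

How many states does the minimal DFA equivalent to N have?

2

States {q0,q1} cannot be reached from the start state, so discard them.
Start with accepting vs non-accepting: {q3,q4} | {q2}.
Stable partition: {q3,q4} | {q2} — 2 equivalence classes.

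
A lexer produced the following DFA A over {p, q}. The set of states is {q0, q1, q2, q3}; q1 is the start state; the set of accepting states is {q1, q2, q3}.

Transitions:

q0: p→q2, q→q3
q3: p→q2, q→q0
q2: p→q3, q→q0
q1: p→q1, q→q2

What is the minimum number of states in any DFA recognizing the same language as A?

Initial partition by acceptance: {q1,q2,q3} | {q0}.
On input q, block {q1,q2,q3} splits into {q2,q3} and {q1}.
Stable partition: {q2,q3} | {q0} | {q1} — 3 equivalence classes.

3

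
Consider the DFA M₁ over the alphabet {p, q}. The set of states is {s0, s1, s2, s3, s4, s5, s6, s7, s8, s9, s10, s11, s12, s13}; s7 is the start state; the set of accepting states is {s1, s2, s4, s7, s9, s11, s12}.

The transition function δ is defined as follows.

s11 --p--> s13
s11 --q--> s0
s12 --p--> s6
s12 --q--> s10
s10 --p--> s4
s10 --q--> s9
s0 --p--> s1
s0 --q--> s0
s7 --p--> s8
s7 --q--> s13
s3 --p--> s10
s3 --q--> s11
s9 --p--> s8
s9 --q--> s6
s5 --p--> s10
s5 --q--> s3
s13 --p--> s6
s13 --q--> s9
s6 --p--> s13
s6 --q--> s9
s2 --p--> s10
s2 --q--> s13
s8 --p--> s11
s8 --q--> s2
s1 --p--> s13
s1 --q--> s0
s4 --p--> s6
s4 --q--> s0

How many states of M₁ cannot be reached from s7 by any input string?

No path from s7 leads to s3, s5, s12; the other 11 states are all reachable.

3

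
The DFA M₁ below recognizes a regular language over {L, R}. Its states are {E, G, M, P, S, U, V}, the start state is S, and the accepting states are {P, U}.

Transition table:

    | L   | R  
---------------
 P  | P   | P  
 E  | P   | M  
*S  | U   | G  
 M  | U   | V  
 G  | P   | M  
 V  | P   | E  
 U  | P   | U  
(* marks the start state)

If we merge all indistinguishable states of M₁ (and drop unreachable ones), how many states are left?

2

P0 = {P,U} | {E,G,M,S,V}.
No further refinement is possible. Final partition (2 blocks): {P,U} | {E,G,M,S,V}.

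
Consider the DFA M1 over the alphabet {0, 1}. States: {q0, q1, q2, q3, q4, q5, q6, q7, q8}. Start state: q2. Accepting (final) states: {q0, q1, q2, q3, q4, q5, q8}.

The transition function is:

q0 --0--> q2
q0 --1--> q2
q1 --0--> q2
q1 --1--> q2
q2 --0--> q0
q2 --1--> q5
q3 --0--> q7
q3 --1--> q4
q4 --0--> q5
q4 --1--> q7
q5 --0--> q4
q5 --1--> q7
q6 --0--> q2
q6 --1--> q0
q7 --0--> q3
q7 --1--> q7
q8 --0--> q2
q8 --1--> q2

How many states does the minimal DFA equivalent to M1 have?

5

First remove the unreachable states {q1,q6,q8}; 6 states remain.
P0 = {q0,q2,q3,q4,q5} | {q7}.
Refine {q0,q2,q3,q4,q5} on symbol 0: members go to different blocks, giving {q0,q2,q4,q5} and {q3}.
On input 1, block {q0,q2,q4,q5} splits into {q0,q2} and {q4,q5}.
Split {q0,q2} by δ(·,1) → {q0} and {q2}.
The partition is now stable with 5 blocks: {q0} | {q7} | {q3} | {q4,q5} | {q2}.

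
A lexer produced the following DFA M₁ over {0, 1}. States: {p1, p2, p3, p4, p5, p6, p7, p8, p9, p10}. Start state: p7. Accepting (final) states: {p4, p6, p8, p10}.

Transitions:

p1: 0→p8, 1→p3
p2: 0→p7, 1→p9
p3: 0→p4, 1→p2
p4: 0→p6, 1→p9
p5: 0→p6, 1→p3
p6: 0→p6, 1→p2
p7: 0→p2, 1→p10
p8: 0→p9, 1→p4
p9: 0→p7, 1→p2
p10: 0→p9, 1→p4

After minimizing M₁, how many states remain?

First remove the unreachable states {p1,p3,p5,p8}; 6 states remain.
Initial partition by acceptance: {p4,p6,p10} | {p2,p7,p9}.
On input 0, block {p4,p6,p10} splits into {p4,p6} and {p10}.
Split {p2,p7,p9} by δ(·,1) → {p2,p9} and {p7}.
Stable partition: {p4,p6} | {p2,p9} | {p10} | {p7} — 4 equivalence classes.

4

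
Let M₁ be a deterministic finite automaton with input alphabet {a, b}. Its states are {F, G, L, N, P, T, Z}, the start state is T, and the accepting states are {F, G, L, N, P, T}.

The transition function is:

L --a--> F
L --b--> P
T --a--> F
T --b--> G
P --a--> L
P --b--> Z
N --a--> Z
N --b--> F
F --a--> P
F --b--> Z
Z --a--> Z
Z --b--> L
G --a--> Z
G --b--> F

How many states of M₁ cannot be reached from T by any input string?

1

No path from T leads to N; the other 6 states are all reachable.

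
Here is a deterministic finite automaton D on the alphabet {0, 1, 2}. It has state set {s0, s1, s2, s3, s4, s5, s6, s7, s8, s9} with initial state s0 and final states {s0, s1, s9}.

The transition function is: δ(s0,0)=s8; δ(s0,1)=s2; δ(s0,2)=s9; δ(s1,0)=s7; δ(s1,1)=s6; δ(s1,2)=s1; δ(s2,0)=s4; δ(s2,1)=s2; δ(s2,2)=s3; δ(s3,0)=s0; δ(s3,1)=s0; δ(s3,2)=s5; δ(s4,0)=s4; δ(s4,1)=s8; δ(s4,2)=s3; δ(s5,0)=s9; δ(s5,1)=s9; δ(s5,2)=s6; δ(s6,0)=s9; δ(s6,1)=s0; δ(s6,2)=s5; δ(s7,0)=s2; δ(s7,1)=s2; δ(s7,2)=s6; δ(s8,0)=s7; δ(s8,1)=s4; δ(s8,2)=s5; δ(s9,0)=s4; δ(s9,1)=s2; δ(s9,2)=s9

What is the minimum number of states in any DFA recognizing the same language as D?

States {s1} cannot be reached from the start state, so discard them.
P0 = {s0,s9} | {s2,s3,s4,s5,s6,s7,s8}.
Split {s2,s3,s4,s5,s6,s7,s8} by δ(·,0) → {s2,s4,s7,s8} and {s3,s5,s6}.
No further refinement is possible. Final partition (3 blocks): {s0,s9} | {s2,s4,s7,s8} | {s3,s5,s6}.

3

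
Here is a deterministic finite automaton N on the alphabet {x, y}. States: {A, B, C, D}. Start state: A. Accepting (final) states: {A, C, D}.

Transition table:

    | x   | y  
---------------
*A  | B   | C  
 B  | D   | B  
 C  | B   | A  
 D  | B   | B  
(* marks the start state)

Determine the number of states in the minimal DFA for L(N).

3

Initial partition by acceptance: {A,C,D} | {B}.
On input y, block {A,C,D} splits into {A,C} and {D}.
The partition is now stable with 3 blocks: {A,C} | {B} | {D}.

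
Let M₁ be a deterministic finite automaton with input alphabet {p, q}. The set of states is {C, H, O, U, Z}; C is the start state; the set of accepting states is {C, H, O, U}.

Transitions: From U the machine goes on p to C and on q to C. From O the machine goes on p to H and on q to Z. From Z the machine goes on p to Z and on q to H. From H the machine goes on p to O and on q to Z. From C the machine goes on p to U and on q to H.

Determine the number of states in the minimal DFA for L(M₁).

4

Initial partition by acceptance: {C,H,O,U} | {Z}.
Split {C,H,O,U} by δ(·,q) → {H,O} and {C,U}.
Refine {C,U} on symbol q: members go to different blocks, giving {U} and {C}.
The partition is now stable with 4 blocks: {H,O} | {Z} | {U} | {C}.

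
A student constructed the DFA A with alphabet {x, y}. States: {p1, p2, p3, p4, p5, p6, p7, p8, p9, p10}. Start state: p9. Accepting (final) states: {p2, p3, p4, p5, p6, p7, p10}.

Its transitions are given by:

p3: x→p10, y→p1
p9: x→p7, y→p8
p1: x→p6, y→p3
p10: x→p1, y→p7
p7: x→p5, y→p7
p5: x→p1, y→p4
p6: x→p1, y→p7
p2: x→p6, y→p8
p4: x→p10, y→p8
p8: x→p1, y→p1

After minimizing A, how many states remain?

States {p2} cannot be reached from the start state, so discard them.
P0 = {p3,p4,p5,p6,p7,p10} | {p1,p8,p9}.
Split {p3,p4,p5,p6,p7,p10} by δ(·,x) → {p3,p4,p7} and {p5,p6,p10}.
On input y, block {p3,p4,p7} splits into {p3,p4} and {p7}.
Split {p1,p8,p9} by δ(·,x) → {p1} and {p8} and {p9}.
On input y, block {p3,p4} splits into {p3} and {p4}.
On input y, block {p5,p6,p10} splits into {p6,p10} and {p5}.
No further refinement is possible. Final partition (8 blocks): {p3} | {p1} | {p6,p10} | {p7} | {p8} | {p9} | {p4} | {p5}.

8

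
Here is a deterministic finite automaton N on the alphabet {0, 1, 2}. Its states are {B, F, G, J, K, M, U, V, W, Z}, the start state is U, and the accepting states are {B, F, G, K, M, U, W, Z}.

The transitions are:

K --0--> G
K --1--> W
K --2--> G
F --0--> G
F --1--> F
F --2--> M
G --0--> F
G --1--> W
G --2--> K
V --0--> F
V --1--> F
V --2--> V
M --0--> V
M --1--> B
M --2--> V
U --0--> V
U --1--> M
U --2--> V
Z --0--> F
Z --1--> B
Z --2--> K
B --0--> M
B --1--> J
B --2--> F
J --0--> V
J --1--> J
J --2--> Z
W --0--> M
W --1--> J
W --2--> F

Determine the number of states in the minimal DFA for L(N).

Every state is reachable, so we keep all 10.
Initial partition by acceptance: {B,F,G,K,M,U,W,Z} | {J,V}.
Split {B,F,G,K,M,U,W,Z} by δ(·,0) → {B,F,G,K,W,Z} and {M,U}.
Split {B,F,G,K,W,Z} by δ(·,0) → {F,G,K,Z} and {B,W}.
Split {F,G,K,Z} by δ(·,1) → {G,K,Z} and {F}.
Refine {G,K,Z} on symbol 0: members go to different blocks, giving {G,Z} and {K}.
On input 0, block {J,V} splits into {V} and {J}.
Split {M,U} by δ(·,1) → {U} and {M}.
Stable partition: {G,Z} | {V} | {U} | {B,W} | {F} | {K} | {J} | {M} — 8 equivalence classes.

8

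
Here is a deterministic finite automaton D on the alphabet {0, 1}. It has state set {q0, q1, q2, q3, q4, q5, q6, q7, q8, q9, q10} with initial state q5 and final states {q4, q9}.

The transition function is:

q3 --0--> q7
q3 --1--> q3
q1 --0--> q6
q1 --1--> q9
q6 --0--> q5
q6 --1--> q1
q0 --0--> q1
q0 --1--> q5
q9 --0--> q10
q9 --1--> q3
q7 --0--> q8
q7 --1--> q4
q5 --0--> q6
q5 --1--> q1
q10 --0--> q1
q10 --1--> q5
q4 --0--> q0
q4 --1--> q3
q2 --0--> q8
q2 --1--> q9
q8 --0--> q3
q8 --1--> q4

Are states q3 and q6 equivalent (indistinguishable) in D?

No

Reachable states from the start: {q0,q1,q3,q4,q5,q6,q7,q8,q9,q10}. Unreachable: {q2} — drop them.
Start with accepting vs non-accepting: {q4,q9} | {q0,q1,q3,q5,q6,q7,q8,q10}.
Split {q0,q1,q3,q5,q6,q7,q8,q10} by δ(·,1) → {q0,q3,q5,q6,q10} and {q1,q7,q8}.
Split {q0,q3,q5,q6,q10} by δ(·,0) → {q0,q3,q10} and {q5,q6}.
Split {q0,q3,q10} by δ(·,1) → {q0,q10} and {q3}.
Split {q1,q7,q8} by δ(·,0) → {q1} and {q7} and {q8}.
The partition is now stable with 7 blocks: {q4,q9} | {q0,q10} | {q1} | {q5,q6} | {q3} | {q7} | {q8}.
q3 and q6 end up in different blocks, so they are distinguishable. For instance, the string '01' is accepted from only q3.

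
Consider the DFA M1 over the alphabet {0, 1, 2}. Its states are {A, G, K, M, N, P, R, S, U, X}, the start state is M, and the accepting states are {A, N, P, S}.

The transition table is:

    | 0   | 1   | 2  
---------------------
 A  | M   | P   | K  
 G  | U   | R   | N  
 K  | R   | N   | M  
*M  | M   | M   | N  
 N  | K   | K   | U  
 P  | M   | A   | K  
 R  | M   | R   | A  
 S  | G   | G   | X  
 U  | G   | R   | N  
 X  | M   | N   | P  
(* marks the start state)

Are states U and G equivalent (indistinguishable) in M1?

Yes

Reachable states from the start: {A,G,K,M,N,P,R,U}. Unreachable: {S,X} — drop them.
Start with accepting vs non-accepting: {A,N,P} | {G,K,M,R,U}.
Split {A,N,P} by δ(·,1) → {A,P} and {N}.
Refine {G,K,M,R,U} on symbol 1: members go to different blocks, giving {G,M,R,U} and {K}.
Split {G,M,R,U} by δ(·,2) → {G,M,U} and {R}.
Refine {G,M,U} on symbol 1: members go to different blocks, giving {G,U} and {M}.
No further refinement is possible. Final partition (6 blocks): {A,P} | {G,U} | {N} | {K} | {R} | {M}.
U and G lie in the same block of the stable partition, so they are equivalent — no string distinguishes them.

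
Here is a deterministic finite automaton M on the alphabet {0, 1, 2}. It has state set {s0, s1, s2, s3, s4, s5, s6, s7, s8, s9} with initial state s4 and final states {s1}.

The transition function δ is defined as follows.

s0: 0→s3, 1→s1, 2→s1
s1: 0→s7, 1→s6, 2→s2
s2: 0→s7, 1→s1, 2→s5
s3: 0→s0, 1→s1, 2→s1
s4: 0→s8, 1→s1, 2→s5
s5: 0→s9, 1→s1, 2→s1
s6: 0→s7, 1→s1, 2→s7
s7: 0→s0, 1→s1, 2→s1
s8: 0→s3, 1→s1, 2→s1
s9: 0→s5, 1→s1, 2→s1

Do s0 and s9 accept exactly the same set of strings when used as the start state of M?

Yes

Start with accepting vs non-accepting: {s1} | {s0,s2,s3,s4,s5,s6,s7,s8,s9}.
On input 2, block {s0,s2,s3,s4,s5,s6,s7,s8,s9} splits into {s0,s3,s5,s7,s8,s9} and {s2,s4,s6}.
Stable partition: {s1} | {s0,s3,s5,s7,s8,s9} | {s2,s4,s6} — 3 equivalence classes.
s0 and s9 lie in the same block of the stable partition, so they are equivalent — no string distinguishes them.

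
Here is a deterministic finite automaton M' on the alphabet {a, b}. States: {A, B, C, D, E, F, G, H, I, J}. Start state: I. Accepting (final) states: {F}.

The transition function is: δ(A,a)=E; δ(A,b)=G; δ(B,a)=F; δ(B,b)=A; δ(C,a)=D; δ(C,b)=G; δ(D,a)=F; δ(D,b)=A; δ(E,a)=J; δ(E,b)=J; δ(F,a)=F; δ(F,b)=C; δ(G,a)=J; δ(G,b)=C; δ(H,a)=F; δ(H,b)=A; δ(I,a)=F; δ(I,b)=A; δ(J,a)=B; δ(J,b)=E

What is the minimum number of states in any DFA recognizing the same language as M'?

First remove the unreachable states {H}; 9 states remain.
Start with accepting vs non-accepting: {F} | {A,B,C,D,E,G,I,J}.
Refine {A,B,C,D,E,G,I,J} on symbol a: members go to different blocks, giving {A,C,E,G,J} and {B,D,I}.
Split {A,C,E,G,J} by δ(·,a) → {A,E,G} and {C,J}.
On input a, block {A,E,G} splits into {E,G} and {A}.
The partition is now stable with 5 blocks: {F} | {E,G} | {B,D,I} | {C,J} | {A}.

5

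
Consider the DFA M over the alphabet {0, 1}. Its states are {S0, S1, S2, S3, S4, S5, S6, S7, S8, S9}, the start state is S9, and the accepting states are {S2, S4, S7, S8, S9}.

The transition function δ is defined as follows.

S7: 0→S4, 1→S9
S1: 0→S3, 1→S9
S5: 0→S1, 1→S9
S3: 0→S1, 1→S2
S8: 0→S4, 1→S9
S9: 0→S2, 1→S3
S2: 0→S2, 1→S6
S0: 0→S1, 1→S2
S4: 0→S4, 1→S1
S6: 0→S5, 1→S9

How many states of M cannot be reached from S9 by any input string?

Starting at S9 and following transitions, the reachable set is {S1, S2, S3, S5, S6, S9}. That leaves S0, S4, S7, S8 unreachable — 4 in total.

4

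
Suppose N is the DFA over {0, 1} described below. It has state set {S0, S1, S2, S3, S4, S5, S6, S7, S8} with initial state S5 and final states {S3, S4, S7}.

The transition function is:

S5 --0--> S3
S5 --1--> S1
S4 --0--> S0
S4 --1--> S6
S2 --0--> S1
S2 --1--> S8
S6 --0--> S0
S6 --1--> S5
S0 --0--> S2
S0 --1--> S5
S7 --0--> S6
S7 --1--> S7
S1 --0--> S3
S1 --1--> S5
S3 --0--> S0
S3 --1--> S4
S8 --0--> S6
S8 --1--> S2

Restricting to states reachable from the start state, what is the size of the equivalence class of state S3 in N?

First remove the unreachable states {S7}; 8 states remain.
Start with accepting vs non-accepting: {S3,S4} | {S0,S1,S2,S5,S6,S8}.
Refine {S3,S4} on symbol 1: members go to different blocks, giving {S3} and {S4}.
Split {S0,S1,S2,S5,S6,S8} by δ(·,0) → {S0,S2,S6,S8} and {S1,S5}.
Split {S0,S2,S6,S8} by δ(·,0) → {S0,S6,S8} and {S2}.
On input 0, block {S0,S6,S8} splits into {S6,S8} and {S0}.
Refine {S6,S8} on symbol 0: members go to different blocks, giving {S6} and {S8}.
The partition is now stable with 7 blocks: {S3} | {S6} | {S4} | {S1,S5} | {S2} | {S0} | {S8}.
The equivalence class containing S3 is {S3}, of size 1.

1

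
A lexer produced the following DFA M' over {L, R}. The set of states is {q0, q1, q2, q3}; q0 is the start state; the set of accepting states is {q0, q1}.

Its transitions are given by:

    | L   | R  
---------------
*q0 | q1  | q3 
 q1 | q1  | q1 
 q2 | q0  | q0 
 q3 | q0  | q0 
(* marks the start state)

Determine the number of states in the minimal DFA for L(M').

3

Reachable states from the start: {q0,q1,q3}. Unreachable: {q2} — drop them.
Start with accepting vs non-accepting: {q0,q1} | {q3}.
On input R, block {q0,q1} splits into {q0} and {q1}.
The partition is now stable with 3 blocks: {q0} | {q3} | {q1}.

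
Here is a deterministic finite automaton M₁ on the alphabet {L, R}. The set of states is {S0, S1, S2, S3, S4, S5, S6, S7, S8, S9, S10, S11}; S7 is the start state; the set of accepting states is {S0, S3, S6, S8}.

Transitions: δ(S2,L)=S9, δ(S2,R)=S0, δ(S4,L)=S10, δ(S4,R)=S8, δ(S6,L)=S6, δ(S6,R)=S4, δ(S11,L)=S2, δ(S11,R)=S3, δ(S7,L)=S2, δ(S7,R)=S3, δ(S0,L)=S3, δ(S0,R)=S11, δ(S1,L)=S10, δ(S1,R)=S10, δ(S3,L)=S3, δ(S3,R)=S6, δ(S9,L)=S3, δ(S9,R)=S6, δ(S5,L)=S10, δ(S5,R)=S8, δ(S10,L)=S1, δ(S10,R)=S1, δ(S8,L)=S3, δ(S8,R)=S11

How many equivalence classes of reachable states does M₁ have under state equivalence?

8

States {S5} cannot be reached from the start state, so discard them.
Initial partition by acceptance: {S0,S3,S6,S8} | {S1,S2,S4,S7,S9,S10,S11}.
Refine {S0,S3,S6,S8} on symbol R: members go to different blocks, giving {S0,S6,S8} and {S3}.
Refine {S0,S6,S8} on symbol L: members go to different blocks, giving {S0,S8} and {S6}.
Refine {S1,S2,S4,S7,S9,S10,S11} on symbol L: members go to different blocks, giving {S1,S2,S4,S7,S10,S11} and {S9}.
On input L, block {S1,S2,S4,S7,S10,S11} splits into {S1,S4,S7,S10,S11} and {S2}.
On input L, block {S1,S4,S7,S10,S11} splits into {S1,S4,S10} and {S7,S11}.
Refine {S1,S4,S10} on symbol R: members go to different blocks, giving {S1,S10} and {S4}.
The partition is now stable with 8 blocks: {S0,S8} | {S1,S10} | {S3} | {S6} | {S9} | {S2} | {S7,S11} | {S4}.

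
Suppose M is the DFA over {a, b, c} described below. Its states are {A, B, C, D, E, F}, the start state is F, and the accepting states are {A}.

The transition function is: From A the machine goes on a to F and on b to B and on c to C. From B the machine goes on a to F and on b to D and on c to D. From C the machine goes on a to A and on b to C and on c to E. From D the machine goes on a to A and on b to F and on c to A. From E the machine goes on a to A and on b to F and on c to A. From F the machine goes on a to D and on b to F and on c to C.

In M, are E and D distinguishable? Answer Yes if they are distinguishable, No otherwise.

No

Initial partition by acceptance: {A} | {B,C,D,E,F}.
On input a, block {B,C,D,E,F} splits into {C,D,E} and {B,F}.
Split {C,D,E} by δ(·,b) → {D,E} and {C}.
Refine {B,F} on symbol a: members go to different blocks, giving {B} and {F}.
Stable partition: {A} | {D,E} | {B} | {C} | {F} — 5 equivalence classes.
E and D lie in the same block of the stable partition, so they are equivalent — no string distinguishes them.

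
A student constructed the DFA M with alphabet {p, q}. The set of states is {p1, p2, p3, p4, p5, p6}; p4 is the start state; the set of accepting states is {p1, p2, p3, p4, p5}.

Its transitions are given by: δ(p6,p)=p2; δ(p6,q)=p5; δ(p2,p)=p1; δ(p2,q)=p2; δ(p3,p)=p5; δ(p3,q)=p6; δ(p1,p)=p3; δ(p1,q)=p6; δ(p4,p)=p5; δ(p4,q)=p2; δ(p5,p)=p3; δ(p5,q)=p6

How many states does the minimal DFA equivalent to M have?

3

P0 = {p1,p2,p3,p4,p5} | {p6}.
On input q, block {p1,p2,p3,p4,p5} splits into {p1,p3,p5} and {p2,p4}.
No further refinement is possible. Final partition (3 blocks): {p1,p3,p5} | {p6} | {p2,p4}.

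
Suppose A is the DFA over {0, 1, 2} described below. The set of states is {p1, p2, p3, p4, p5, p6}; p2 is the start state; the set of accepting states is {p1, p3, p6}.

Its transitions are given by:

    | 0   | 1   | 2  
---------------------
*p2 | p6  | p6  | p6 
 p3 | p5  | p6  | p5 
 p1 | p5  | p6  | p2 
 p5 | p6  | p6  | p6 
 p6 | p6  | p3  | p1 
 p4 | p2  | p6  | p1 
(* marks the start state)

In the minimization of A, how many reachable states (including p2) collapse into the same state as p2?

2

First remove the unreachable states {p4}; 5 states remain.
Start with accepting vs non-accepting: {p1,p3,p6} | {p2,p5}.
Refine {p1,p3,p6} on symbol 0: members go to different blocks, giving {p1,p3} and {p6}.
The partition is now stable with 3 blocks: {p1,p3} | {p2,p5} | {p6}.
The equivalence class containing p2 is {p2,p5}, of size 2.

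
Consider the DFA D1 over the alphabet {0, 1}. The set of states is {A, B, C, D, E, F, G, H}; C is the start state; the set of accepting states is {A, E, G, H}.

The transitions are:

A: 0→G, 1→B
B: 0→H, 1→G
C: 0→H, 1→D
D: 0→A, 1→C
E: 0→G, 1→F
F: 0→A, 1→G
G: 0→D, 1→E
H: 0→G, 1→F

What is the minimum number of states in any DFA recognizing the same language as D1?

Every state is reachable, so we keep all 8.
P0 = {A,E,G,H} | {B,C,D,F}.
On input 0, block {A,E,G,H} splits into {A,E,H} and {G}.
On input 1, block {B,C,D,F} splits into {B,F} and {C,D}.
Stable partition: {A,E,H} | {B,F} | {G} | {C,D} — 4 equivalence classes.

4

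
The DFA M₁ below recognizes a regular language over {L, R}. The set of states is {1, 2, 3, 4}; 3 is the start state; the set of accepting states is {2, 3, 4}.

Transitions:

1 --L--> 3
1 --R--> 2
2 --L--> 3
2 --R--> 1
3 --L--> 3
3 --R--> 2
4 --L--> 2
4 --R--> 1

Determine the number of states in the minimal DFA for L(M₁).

3

First remove the unreachable states {4}; 3 states remain.
Start with accepting vs non-accepting: {2,3} | {1}.
On input R, block {2,3} splits into {2} and {3}.
The partition is now stable with 3 blocks: {2} | {1} | {3}.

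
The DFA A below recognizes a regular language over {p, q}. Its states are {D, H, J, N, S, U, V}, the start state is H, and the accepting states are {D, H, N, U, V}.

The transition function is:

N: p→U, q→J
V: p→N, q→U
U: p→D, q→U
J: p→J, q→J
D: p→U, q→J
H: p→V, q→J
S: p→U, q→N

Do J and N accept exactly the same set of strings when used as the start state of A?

First remove the unreachable states {S}; 6 states remain.
Start with accepting vs non-accepting: {D,H,N,U,V} | {J}.
On input q, block {D,H,N,U,V} splits into {D,H,N} and {U,V}.
Stable partition: {D,H,N} | {J} | {U,V} — 3 equivalence classes.
J and N end up in different blocks, so they are distinguishable. For instance, the string 'ε' is accepted from only N.

No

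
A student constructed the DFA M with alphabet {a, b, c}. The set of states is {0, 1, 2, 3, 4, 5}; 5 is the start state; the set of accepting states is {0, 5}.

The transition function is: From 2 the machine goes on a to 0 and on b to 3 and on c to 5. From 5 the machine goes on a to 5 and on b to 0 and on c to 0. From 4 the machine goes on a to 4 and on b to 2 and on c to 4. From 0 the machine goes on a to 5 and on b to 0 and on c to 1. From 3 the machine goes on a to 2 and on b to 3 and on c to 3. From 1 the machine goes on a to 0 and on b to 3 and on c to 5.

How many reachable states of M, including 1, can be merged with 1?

2

First remove the unreachable states {4}; 5 states remain.
Start with accepting vs non-accepting: {0,5} | {1,2,3}.
Split {0,5} by δ(·,c) → {0} and {5}.
Refine {1,2,3} on symbol a: members go to different blocks, giving {1,2} and {3}.
The partition is now stable with 4 blocks: {0} | {1,2} | {5} | {3}.
State 1 belongs to the block {1,2}, which has 2 states.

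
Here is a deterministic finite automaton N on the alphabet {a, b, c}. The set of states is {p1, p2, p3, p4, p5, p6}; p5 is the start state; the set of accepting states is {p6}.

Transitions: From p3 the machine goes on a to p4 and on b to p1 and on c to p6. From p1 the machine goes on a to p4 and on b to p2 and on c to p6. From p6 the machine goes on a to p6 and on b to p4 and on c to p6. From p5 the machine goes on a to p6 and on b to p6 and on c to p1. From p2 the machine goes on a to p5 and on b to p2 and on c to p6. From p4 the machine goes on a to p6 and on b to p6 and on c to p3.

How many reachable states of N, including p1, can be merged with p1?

3

Initial partition by acceptance: {p6} | {p1,p2,p3,p4,p5}.
On input a, block {p1,p2,p3,p4,p5} splits into {p1,p2,p3} and {p4,p5}.
No further refinement is possible. Final partition (3 blocks): {p6} | {p1,p2,p3} | {p4,p5}.
The equivalence class containing p1 is {p1,p2,p3}, of size 3.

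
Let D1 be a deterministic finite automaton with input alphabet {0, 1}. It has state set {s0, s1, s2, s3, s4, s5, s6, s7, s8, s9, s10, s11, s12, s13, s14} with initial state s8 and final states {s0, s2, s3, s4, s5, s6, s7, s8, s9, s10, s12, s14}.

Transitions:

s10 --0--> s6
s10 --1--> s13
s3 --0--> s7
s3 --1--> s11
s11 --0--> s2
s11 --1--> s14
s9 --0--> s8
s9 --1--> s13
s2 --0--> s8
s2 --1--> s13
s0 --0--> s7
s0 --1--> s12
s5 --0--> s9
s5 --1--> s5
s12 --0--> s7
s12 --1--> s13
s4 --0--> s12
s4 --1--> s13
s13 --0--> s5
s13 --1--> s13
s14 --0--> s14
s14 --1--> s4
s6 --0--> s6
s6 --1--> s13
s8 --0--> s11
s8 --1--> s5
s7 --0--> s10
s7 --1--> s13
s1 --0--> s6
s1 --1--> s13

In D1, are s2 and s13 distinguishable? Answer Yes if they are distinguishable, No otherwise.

States {s0,s1,s3} cannot be reached from the start state, so discard them.
Start with accepting vs non-accepting: {s2,s4,s5,s6,s7,s8,s9,s10,s12,s14} | {s11,s13}.
On input 0, block {s2,s4,s5,s6,s7,s8,s9,s10,s12,s14} splits into {s2,s4,s5,s6,s7,s9,s10,s12,s14} and {s8}.
Refine {s2,s4,s5,s6,s7,s9,s10,s12,s14} on symbol 0: members go to different blocks, giving {s4,s5,s6,s7,s10,s12,s14} and {s2,s9}.
Split {s4,s5,s6,s7,s10,s12,s14} by δ(·,0) → {s4,s6,s7,s10,s12,s14} and {s5}.
Split {s4,s6,s7,s10,s12,s14} by δ(·,1) → {s4,s6,s7,s10,s12} and {s14}.
Split {s11,s13} by δ(·,0) → {s11} and {s13}.
Stable partition: {s4,s6,s7,s10,s12} | {s11} | {s8} | {s2,s9} | {s5} | {s14} | {s13} — 7 equivalence classes.
s2 and s13 end up in different blocks, so they are distinguishable. For instance, the string 'ε' is accepted from only s2.

Yes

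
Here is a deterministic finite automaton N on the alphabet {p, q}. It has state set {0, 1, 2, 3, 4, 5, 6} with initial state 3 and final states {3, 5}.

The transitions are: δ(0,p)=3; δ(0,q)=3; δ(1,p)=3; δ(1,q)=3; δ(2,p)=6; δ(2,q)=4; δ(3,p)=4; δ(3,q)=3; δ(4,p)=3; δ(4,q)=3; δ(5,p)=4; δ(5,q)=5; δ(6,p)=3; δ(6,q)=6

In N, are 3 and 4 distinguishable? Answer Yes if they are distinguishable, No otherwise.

Yes

States {0,1,2,5,6} cannot be reached from the start state, so discard them.
Start with accepting vs non-accepting: {3} | {4}.
The partition is now stable with 2 blocks: {3} | {4}.
3 and 4 end up in different blocks, so they are distinguishable. For instance, the string 'ε' is accepted from only 3.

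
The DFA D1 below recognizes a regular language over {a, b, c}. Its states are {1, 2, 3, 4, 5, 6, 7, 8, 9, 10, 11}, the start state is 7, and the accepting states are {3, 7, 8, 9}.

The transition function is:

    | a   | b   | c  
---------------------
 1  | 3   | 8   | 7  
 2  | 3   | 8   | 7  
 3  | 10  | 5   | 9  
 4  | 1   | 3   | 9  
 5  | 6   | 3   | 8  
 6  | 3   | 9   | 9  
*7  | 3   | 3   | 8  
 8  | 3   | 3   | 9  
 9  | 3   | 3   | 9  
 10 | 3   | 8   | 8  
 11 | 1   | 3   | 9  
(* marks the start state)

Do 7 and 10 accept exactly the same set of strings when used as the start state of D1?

No

States {1,2,4,11} cannot be reached from the start state, so discard them.
Start with accepting vs non-accepting: {3,7,8,9} | {5,6,10}.
On input a, block {3,7,8,9} splits into {7,8,9} and {3}.
On input a, block {5,6,10} splits into {6,10} and {5}.
No further refinement is possible. Final partition (4 blocks): {7,8,9} | {6,10} | {3} | {5}.
7 and 10 end up in different blocks, so they are distinguishable. For instance, the string 'ε' is accepted from only 7.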